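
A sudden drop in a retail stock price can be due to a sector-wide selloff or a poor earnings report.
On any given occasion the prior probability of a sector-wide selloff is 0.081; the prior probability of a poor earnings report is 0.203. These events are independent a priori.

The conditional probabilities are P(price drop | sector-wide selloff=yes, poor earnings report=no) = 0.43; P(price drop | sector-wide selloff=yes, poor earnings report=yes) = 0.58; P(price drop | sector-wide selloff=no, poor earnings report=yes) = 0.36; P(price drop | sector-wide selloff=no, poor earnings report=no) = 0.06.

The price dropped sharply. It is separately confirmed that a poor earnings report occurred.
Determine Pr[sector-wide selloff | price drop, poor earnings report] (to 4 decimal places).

Weight on sector-wide selloff=true, given the evidence: 0.58*0.081 = 0.046980
Denominator P(price drop | poor earnings report): 0.36*0.919 + 0.58*0.081 = 0.377820
P(sector-wide selloff | price drop, poor earnings report) = 0.046980/0.377820 ≈ 0.1243

Pr[sector-wide selloff | price drop, poor earnings report] ≈ 0.1243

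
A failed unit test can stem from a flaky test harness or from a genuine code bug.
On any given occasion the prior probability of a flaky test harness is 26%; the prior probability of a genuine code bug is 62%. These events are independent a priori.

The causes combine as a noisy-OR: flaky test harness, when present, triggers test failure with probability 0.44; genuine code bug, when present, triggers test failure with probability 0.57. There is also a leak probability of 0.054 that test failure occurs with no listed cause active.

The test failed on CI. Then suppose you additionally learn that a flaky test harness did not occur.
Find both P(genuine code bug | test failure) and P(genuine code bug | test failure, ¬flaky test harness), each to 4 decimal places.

P(genuine code bug | test failure) ≈ 0.8655; P(genuine code bug | test failure, ¬flaky test harness) ≈ 0.9472

Under noisy-OR, P(test failure | causes) = 1 − (1−0.054)·∏(1−qᵢ) over the active causes.
P(test failure) = 0.054·0.74·0.38 + 0.59322·0.74·0.62 + 0.47024·0.26·0.38 + 0.772203·0.26·0.62 = 0.015185 + 0.272169 + 0.046460 + 0.124479 = 0.458293
Restricting to configurations with genuine code bug present: 0.272169 + 0.124479 = 0.396648.
Hence the posterior is 0.396648/0.458293 ≈ 0.8655.

With the extra evidence:
Numerator (weight on configurations with genuine code bug): 0.59322×0.62 = 0.367796
Normalizer over all consistent configurations: 0.054×0.38 + 0.59322×0.62 = 0.388316
Posterior = 0.367796 / 0.388316 ≈ 0.9472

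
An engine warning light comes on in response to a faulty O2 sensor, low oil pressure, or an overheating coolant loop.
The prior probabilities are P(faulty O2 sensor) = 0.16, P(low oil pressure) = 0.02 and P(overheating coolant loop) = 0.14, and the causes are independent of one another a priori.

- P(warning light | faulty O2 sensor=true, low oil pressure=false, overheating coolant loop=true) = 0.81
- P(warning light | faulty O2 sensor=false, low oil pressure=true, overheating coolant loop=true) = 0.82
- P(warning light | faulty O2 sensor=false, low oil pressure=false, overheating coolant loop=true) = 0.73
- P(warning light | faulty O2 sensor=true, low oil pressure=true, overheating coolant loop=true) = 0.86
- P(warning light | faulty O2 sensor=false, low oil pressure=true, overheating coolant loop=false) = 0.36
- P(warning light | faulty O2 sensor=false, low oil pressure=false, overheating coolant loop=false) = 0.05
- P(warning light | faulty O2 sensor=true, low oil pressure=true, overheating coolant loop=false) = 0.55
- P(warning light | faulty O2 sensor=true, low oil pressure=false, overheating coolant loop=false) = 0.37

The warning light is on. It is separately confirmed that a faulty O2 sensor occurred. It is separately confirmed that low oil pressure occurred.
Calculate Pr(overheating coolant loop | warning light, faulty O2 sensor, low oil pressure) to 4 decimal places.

Pr(overheating coolant loop | warning light, faulty O2 sensor, low oil pressure) ≈ 0.2029

P(warning light | faulty O2 sensor, low oil pressure) = 0.55×0.86 + 0.86×0.14 = 0.473000 + 0.120400 = 0.593400
The overheating coolant loop-present share is 0.86×0.14 = 0.120400.
So P(overheating coolant loop | warning light, faulty O2 sensor, low oil pressure) = 0.120400/0.593400 ≈ 0.2029.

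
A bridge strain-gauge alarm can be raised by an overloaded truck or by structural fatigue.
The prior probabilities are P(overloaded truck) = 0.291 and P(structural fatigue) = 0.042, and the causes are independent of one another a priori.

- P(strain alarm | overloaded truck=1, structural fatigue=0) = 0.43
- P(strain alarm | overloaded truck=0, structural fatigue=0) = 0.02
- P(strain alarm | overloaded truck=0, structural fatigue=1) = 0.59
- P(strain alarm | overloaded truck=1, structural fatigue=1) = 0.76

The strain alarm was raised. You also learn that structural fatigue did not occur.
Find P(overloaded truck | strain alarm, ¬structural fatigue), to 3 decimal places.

Sum P(strain alarm|·) weighted by the priors over both values of overloaded truck:
  P(strain alarm | ¬structural fatigue) = 0.02·0.709 + 0.43·0.291
        = 0.014180 + 0.125130 = 0.139310
The terms with overloaded truck present sum to 0.125130, so
  P(overloaded truck | strain alarm, ¬structural fatigue) = 0.125130 / 0.139310 ≈ 0.898

P(overloaded truck | strain alarm, ¬structural fatigue) ≈ 0.898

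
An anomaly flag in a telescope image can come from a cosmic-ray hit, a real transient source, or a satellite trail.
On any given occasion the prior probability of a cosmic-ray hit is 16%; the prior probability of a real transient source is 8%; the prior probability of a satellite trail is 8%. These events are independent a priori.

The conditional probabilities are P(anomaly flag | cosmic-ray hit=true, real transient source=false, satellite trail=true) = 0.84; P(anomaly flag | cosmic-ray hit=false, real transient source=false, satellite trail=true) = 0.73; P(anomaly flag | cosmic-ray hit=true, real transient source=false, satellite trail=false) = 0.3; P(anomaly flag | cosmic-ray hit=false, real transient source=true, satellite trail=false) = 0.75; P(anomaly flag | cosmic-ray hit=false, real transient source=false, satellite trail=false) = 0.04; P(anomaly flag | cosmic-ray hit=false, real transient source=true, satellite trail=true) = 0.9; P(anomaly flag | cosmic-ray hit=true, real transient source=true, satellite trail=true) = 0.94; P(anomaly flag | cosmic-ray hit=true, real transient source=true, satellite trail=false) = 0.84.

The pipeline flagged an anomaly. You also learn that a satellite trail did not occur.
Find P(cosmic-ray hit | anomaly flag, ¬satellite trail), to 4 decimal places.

P(cosmic-ray hit | anomaly flag, ¬satellite trail) ≈ 0.4031

Sum P(anomaly flag|·) weighted by the priors over the 4 (cosmic-ray hit, real transient source) configurations:
  P(anomaly flag | ¬satellite trail) = 0.04·0.84·0.92 + 0.75·0.84·0.08 + 0.3·0.16·0.92 + 0.84·0.16·0.08
        = 0.030912 + 0.050400 + 0.044160 + 0.010752 = 0.136224
The terms with cosmic-ray hit present sum to 0.054912, so
  P(cosmic-ray hit | anomaly flag, ¬satellite trail) = 0.054912 / 0.136224 ≈ 0.4031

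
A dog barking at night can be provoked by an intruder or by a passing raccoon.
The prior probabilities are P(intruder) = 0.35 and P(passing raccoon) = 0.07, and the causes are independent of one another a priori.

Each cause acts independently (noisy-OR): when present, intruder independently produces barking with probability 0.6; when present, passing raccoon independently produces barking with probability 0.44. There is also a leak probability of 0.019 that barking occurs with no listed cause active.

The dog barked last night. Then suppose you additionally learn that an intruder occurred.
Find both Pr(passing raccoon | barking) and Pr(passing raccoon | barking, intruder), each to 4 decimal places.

Under noisy-OR, P(barking | causes) = 1 − (1−0.019)·∏(1−qᵢ) over the active causes.
Weight on passing raccoon=true, given the evidence: 0.020504 + 0.019116 = 0.039620
Normalizer over all consistent configurations: 0.019*0.65*0.93 + 0.45064*0.65*0.07 + 0.6076*0.35*0.93 + 0.780256*0.35*0.07 = 0.248880
P(passing raccoon | barking) = 0.039620/0.248880 ≈ 0.1592

With the extra evidence:
Sum P(barking|·) weighted by the priors over both values of passing raccoon:
  P(barking | intruder) = 0.6076*0.93 + 0.780256*0.07
        = 0.565068 + 0.054618 = 0.619686
The terms with passing raccoon present sum to 0.054618, so
  P(passing raccoon | barking, intruder) = 0.054618 / 0.619686 ≈ 0.0881
Conditioning on intruder lowers the posterior on passing raccoon: the classic explaining-away effect in a common-effect structure.

Pr(passing raccoon | barking) ≈ 0.1592; Pr(passing raccoon | barking, intruder) ≈ 0.0881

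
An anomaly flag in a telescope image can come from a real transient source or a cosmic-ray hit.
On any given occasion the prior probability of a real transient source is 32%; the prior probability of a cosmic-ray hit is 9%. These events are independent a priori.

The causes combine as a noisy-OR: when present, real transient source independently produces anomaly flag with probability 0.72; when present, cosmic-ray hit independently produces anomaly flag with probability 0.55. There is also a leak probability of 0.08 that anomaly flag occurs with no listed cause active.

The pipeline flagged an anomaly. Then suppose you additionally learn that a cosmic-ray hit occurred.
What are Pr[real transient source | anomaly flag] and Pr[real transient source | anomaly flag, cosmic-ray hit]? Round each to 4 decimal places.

Pr[real transient source | anomaly flag] ≈ 0.7390; Pr[real transient source | anomaly flag, cosmic-ray hit] ≈ 0.4152

Under noisy-OR, P(anomaly flag | causes) = 1 − (1−0.08)·∏(1−qᵢ) over the active causes.
P(anomaly flag) = 0.08*0.68*0.91 + 0.586*0.68*0.09 + 0.7424*0.32*0.91 + 0.88408*0.32*0.09 = 0.049504 + 0.035863 + 0.216187 + 0.025462 = 0.327016
Of this, 0.241649 comes from 0.216187 + 0.025462 (the real transient source=true cases).
P(real transient source | anomaly flag) = 0.241649 / 0.327016 ≈ 0.7390

Now condition on the additional information:
Sum P(anomaly flag|·) weighted by the priors over both values of real transient source:
  P(anomaly flag | cosmic-ray hit) = 0.586×0.68 + 0.88408×0.32
        = 0.398480 + 0.282906 = 0.681386
The terms with real transient source present sum to 0.282906, so
  P(real transient source | anomaly flag, cosmic-ray hit) = 0.282906 / 0.681386 ≈ 0.4152
The drop from 0.7390 to 0.4152 is the explaining-away (discounting) effect.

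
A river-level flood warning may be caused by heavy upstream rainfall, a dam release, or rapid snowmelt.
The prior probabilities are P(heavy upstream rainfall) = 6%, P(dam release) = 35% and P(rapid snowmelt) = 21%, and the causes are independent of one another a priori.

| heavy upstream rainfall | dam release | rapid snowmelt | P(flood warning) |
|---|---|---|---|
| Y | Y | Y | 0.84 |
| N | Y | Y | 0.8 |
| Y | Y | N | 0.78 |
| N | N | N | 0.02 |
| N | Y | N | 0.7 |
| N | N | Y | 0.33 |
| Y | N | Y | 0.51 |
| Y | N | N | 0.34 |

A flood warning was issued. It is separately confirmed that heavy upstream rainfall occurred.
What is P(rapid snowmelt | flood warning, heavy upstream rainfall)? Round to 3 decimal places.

P(rapid snowmelt | flood warning, heavy upstream rainfall) ≈ 0.252

Numerator (weight on configurations with rapid snowmelt): 0.069615 + 0.061740 = 0.131355
Denominator P(flood warning | heavy upstream rainfall): 0.34×0.65×0.79 + 0.51×0.65×0.21 + 0.78×0.35×0.79 + 0.84×0.35×0.21 = 0.521615
Posterior = 0.131355 / 0.521615 ≈ 0.252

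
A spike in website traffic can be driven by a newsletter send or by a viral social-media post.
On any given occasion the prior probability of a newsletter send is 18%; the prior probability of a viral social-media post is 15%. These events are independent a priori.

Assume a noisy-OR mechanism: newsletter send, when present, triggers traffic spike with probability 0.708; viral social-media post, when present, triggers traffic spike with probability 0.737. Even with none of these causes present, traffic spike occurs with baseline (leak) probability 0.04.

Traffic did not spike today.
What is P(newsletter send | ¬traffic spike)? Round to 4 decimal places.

Under noisy-OR, P(traffic spike | causes) = 1 − (1−0.04)·∏(1−qᵢ) over the active causes.
P(¬traffic spike) = 0.96·0.82·0.85 + 0.25248·0.82·0.15 + 0.28032·0.18·0.85 + 0.073724·0.18·0.15 = 0.669120 + 0.031055 + 0.042889 + 0.001991 = 0.745055
The newsletter send-present share is 0.042889 + 0.001991 = 0.044880.
Hence the posterior is 0.044880/0.745055 ≈ 0.0602.

P(newsletter send | ¬traffic spike) ≈ 0.0602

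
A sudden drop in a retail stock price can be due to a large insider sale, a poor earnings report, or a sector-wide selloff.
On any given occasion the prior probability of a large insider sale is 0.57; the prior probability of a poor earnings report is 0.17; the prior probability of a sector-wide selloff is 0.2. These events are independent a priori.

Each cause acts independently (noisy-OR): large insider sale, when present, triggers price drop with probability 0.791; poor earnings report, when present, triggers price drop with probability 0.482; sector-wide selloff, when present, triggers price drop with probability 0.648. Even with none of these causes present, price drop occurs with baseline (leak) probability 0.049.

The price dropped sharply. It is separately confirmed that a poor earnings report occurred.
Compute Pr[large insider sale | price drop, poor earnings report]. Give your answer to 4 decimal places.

Pr[large insider sale | price drop, poor earnings report] ≈ 0.6787

Under noisy-OR, P(price drop | causes) = 1 − (1−0.049)·∏(1−qᵢ) over the active causes.
P(price drop | poor earnings report) = 0.507382*0.43*0.8 + 0.826598*0.43*0.2 + 0.897043*0.57*0.8 + 0.963759*0.57*0.2 = 0.174539 + 0.071087 + 0.409052 + 0.109869 = 0.764547
The large insider sale-present share is 0.409052 + 0.109869 = 0.518921.
So P(large insider sale | price drop, poor earnings report) = 0.518921/0.764547 ≈ 0.6787.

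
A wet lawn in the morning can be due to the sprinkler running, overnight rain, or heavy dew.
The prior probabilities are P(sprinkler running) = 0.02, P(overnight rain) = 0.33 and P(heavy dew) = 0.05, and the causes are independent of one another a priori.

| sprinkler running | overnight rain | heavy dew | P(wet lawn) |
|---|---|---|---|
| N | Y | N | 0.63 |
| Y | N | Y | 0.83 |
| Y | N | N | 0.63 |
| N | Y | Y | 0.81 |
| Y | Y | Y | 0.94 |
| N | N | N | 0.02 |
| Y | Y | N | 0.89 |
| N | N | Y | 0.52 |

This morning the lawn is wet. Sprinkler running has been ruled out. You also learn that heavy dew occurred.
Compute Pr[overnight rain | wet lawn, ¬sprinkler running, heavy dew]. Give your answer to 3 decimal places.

P(wet lawn | ¬sprinkler running, heavy dew) = 0.52*0.67 + 0.81*0.33 = 0.348400 + 0.267300 = 0.615700
Of this, 0.267300 comes from 0.81*0.33 (the overnight rain=true cases).
Hence the posterior is 0.267300/0.615700 ≈ 0.434.

Pr[overnight rain | wet lawn, ¬sprinkler running, heavy dew] ≈ 0.434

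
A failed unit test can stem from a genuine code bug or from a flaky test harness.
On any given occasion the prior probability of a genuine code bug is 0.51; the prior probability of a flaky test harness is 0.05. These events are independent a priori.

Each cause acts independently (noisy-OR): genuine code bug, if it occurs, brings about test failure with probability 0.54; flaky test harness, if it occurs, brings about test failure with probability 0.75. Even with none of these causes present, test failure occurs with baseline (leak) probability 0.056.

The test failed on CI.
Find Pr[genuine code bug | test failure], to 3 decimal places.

Pr[genuine code bug | test failure] ≈ 0.869

Under noisy-OR, P(test failure | causes) = 1 − (1−0.056)·∏(1−qᵢ) over the active causes.
Numerator (weight on configurations with genuine code bug): 0.274111 + 0.022732 = 0.296843
The normalizing constant is 0.056×0.49×0.95 + 0.764×0.49×0.05 + 0.56576×0.51×0.95 + 0.89144×0.51×0.05 = 0.341629
Posterior = 0.296843 / 0.341629 ≈ 0.869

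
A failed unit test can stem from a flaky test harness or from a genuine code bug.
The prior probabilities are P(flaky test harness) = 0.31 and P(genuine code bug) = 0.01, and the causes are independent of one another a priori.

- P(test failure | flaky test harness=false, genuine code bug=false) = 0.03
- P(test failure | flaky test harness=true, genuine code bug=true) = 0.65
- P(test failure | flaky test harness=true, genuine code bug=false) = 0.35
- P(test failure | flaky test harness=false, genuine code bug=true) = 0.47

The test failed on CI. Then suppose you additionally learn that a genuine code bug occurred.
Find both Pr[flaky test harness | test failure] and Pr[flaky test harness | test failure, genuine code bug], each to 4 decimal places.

Sum P(test failure|·) weighted by the priors over the 4 (flaky test harness, genuine code bug) configurations:
  P(test failure) = 0.03·0.69·0.99 + 0.47·0.69·0.01 + 0.35·0.31·0.99 + 0.65·0.31·0.01
        = 0.020493 + 0.003243 + 0.107415 + 0.002015 = 0.133166
Keeping only the flaky test harness-present terms gives 0.109430, so
  P(flaky test harness | test failure) = 0.109430 / 0.133166 ≈ 0.8218

Now condition on the additional information:
Enumerate both values of flaky test harness and weight by the priors:
  P(test failure | genuine code bug) = 0.47×0.69 + 0.65×0.31
        = 0.324300 + 0.201500 = 0.525800
Configurations with flaky test harness contribute 0.201500, so
  P(flaky test harness | test failure, genuine code bug) = 0.201500 / 0.525800 ≈ 0.3832
The drop from 0.8218 to 0.3832 is the explaining-away (discounting) effect.

Pr[flaky test harness | test failure] ≈ 0.8218; Pr[flaky test harness | test failure, genuine code bug] ≈ 0.3832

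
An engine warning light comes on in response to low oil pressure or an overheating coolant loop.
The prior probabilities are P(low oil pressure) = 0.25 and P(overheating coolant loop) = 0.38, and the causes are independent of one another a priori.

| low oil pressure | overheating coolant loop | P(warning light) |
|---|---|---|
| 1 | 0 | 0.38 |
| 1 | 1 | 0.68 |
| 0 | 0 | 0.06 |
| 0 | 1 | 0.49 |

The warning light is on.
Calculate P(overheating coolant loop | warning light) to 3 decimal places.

P(overheating coolant loop | warning light) ≈ 0.702

Numerator (weight on configurations with overheating coolant loop): 0.139650 + 0.064600 = 0.204250
Normalizer over all consistent configurations: 0.06·0.75·0.62 + 0.49·0.75·0.38 + 0.38·0.25·0.62 + 0.68·0.25·0.38 = 0.291050
P(overheating coolant loop | warning light) = 0.204250/0.291050 ≈ 0.702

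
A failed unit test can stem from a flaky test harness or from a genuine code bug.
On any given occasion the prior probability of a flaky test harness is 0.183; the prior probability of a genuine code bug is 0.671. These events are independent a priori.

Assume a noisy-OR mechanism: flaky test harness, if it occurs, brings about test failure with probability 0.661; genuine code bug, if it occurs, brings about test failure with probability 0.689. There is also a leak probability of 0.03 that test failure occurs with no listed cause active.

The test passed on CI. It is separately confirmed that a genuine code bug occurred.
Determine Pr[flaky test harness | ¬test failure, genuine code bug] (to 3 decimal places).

Pr[flaky test harness | ¬test failure, genuine code bug] ≈ 0.071

Under noisy-OR, P(test failure | causes) = 1 − (1−0.03)·∏(1−qᵢ) over the active causes.
By total probability over both values of flaky test harness:
  P(¬test failure | genuine code bug) = 0.30167×0.817 + 0.102266×0.183
        = 0.246464 + 0.018715 = 0.265179
Keeping only the flaky test harness-present terms gives 0.018715, so
  P(flaky test harness | ¬test failure, genuine code bug) = 0.018715 / 0.265179 ≈ 0.071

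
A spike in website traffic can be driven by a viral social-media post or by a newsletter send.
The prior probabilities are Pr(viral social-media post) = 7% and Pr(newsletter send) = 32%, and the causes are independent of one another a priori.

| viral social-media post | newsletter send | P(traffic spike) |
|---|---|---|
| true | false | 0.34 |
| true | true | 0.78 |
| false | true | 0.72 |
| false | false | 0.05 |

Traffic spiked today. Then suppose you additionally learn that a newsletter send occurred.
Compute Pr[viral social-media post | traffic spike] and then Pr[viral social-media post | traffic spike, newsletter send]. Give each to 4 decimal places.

By total probability over the 4 (viral social-media post, newsletter send) configurations:
  P(traffic spike) = 0.05*0.93*0.68 + 0.72*0.93*0.32 + 0.34*0.07*0.68 + 0.78*0.07*0.32
        = 0.031620 + 0.214272 + 0.016184 + 0.017472 = 0.279548
The terms with viral social-media post present sum to 0.033656, so
  P(viral social-media post | traffic spike) = 0.033656 / 0.279548 ≈ 0.1204

Now condition on the additional information:
P(traffic spike | newsletter send) = 0.72·0.93 + 0.78·0.07 = 0.669600 + 0.054600 = 0.724200
Of this, 0.054600 comes from 0.78·0.07 (the viral social-media post=true cases).
P(viral social-media post | traffic spike, newsletter send) = 0.054600 / 0.724200 ≈ 0.0754
— newsletter send explains away the evidence for viral social-media post.

Pr[viral social-media post | traffic spike] ≈ 0.1204; Pr[viral social-media post | traffic spike, newsletter send] ≈ 0.0754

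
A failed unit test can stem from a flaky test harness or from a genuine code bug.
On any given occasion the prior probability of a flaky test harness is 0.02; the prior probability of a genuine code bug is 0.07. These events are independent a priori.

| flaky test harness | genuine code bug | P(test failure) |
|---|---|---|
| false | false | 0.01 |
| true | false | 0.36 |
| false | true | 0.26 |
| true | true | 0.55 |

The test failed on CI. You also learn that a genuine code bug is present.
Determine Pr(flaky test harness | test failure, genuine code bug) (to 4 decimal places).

P(test failure | genuine code bug) = 0.26·0.98 + 0.55·0.02 = 0.254800 + 0.011000 = 0.265800
Restricting to configurations with flaky test harness present: 0.55·0.02 = 0.011000.
So P(flaky test harness | test failure, genuine code bug) = 0.011000/0.265800 ≈ 0.0414.

Pr(flaky test harness | test failure, genuine code bug) ≈ 0.0414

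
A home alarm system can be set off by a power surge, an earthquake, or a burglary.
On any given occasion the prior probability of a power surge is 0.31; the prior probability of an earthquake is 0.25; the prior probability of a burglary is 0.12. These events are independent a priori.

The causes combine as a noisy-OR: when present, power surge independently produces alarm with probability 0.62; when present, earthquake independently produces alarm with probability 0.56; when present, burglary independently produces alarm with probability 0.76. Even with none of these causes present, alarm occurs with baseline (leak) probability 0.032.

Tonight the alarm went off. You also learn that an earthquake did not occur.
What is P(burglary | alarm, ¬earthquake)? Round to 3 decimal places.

Under noisy-OR, P(alarm | causes) = 1 − (1−0.032)·∏(1−qᵢ) over the active causes.
For the numerator, keep only burglary=true terms: 0.063564 + 0.033916 = 0.097480
Normalizer over all consistent configurations: 0.032·0.69·0.88 + 0.76768·0.69·0.12 + 0.63216·0.31·0.88 + 0.911718·0.31·0.12 = 0.289363
P(burglary | alarm, ¬earthquake) = 0.097480/0.289363 ≈ 0.337

P(burglary | alarm, ¬earthquake) ≈ 0.337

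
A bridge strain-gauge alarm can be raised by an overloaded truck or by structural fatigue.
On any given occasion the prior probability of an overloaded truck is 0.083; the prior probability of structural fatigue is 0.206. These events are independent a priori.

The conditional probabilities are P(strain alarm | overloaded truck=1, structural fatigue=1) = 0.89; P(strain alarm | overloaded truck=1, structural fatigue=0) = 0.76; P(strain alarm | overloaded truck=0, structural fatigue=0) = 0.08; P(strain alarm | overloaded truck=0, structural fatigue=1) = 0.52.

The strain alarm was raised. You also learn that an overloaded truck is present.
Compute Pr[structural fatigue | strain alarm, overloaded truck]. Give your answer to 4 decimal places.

Pr[structural fatigue | strain alarm, overloaded truck] ≈ 0.2330

P(strain alarm | overloaded truck) = 0.76*0.794 + 0.89*0.206 = 0.603440 + 0.183340 = 0.786780
Of this, 0.183340 comes from 0.89*0.206 (the structural fatigue=true cases).
P(structural fatigue | strain alarm, overloaded truck) = 0.183340 / 0.786780 ≈ 0.2330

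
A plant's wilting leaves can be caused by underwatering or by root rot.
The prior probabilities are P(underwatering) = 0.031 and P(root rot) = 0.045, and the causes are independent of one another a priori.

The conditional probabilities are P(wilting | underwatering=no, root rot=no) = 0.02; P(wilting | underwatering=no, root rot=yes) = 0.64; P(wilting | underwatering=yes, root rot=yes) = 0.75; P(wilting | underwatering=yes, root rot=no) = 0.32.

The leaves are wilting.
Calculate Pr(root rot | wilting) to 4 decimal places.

Sum P(wilting|·) weighted by the priors over the 4 (underwatering, root rot) configurations:
  P(wilting) = 0.02×0.969×0.955 + 0.64×0.969×0.045 + 0.32×0.031×0.955 + 0.75×0.031×0.045
        = 0.018508 + 0.027907 + 0.009474 + 0.001046 = 0.056935
Configurations with root rot contribute 0.028953, so
  P(root rot | wilting) = 0.028953 / 0.056935 ≈ 0.5085

Pr(root rot | wilting) ≈ 0.5085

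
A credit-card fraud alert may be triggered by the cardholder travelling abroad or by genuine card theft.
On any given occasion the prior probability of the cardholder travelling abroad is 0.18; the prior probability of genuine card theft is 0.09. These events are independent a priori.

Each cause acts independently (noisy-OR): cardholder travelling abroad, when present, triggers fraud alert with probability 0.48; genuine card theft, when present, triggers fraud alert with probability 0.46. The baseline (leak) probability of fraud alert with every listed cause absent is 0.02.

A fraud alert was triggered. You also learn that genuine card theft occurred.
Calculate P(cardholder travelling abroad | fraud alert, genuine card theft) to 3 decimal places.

Under noisy-OR, P(fraud alert | causes) = 1 − (1−0.02)·∏(1−qᵢ) over the active causes.
Numerator (weight on configurations with cardholder travelling abroad): 0.724816*0.18 = 0.130467
Denominator P(fraud alert | genuine card theft): 0.4708*0.82 + 0.724816*0.18 = 0.516523
Posterior = 0.130467 / 0.516523 ≈ 0.253

P(cardholder travelling abroad | fraud alert, genuine card theft) ≈ 0.253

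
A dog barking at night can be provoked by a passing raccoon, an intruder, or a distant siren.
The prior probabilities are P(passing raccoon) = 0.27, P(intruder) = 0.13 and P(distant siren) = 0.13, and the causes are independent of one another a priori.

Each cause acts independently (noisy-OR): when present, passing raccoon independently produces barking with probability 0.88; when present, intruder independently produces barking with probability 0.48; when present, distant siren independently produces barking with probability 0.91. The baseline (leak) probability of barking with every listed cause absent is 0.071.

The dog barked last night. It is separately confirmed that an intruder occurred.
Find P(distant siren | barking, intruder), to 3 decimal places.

P(distant siren | barking, intruder) ≈ 0.186

Under noisy-OR, P(barking | causes) = 1 − (1−0.071)·∏(1−qᵢ) over the active causes.
Sum P(barking|·) weighted by the priors over the 4 (passing raccoon, distant siren) configurations:
  P(barking | intruder) = 0.51692·0.73·0.87 + 0.956523·0.73·0.13 + 0.94203·0.27·0.87 + 0.994783·0.27·0.13
        = 0.328296 + 0.090774 + 0.221283 + 0.034917 = 0.675270
Configurations with distant siren contribute 0.125691, so
  P(distant siren | barking, intruder) = 0.125691 / 0.675270 ≈ 0.186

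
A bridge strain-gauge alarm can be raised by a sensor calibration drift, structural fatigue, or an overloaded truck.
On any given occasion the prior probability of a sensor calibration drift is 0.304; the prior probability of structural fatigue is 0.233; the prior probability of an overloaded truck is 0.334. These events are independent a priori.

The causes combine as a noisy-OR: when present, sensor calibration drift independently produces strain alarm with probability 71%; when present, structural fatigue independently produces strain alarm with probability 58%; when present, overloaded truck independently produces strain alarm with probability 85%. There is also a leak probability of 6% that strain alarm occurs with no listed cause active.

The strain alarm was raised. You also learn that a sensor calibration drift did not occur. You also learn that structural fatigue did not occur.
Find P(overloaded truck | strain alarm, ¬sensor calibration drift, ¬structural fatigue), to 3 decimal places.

Under noisy-OR, P(strain alarm | causes) = 1 − (1−0.06)·∏(1−qᵢ) over the active causes.
Numerator (weight on configurations with overloaded truck): 0.859×0.334 = 0.286906
Normalizer over all consistent configurations: 0.06×0.666 + 0.859×0.334 = 0.326866
Posterior = 0.286906 / 0.326866 ≈ 0.878

P(overloaded truck | strain alarm, ¬sensor calibration drift, ¬structural fatigue) ≈ 0.878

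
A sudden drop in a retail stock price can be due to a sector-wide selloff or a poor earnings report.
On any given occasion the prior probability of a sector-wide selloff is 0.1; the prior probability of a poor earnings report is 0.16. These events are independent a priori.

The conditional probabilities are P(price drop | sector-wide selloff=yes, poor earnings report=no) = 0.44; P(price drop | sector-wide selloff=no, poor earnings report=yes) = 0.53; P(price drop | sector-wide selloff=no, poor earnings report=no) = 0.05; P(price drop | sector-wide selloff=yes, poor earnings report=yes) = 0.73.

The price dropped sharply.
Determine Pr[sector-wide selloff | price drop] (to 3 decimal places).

By total probability over the 4 (sector-wide selloff, poor earnings report) configurations:
  P(price drop) = 0.05*0.9*0.84 + 0.53*0.9*0.16 + 0.44*0.1*0.84 + 0.73*0.1*0.16
        = 0.037800 + 0.076320 + 0.036960 + 0.011680 = 0.162760
The terms with sector-wide selloff present sum to 0.048640, so
  P(sector-wide selloff | price drop) = 0.048640 / 0.162760 ≈ 0.299

Pr[sector-wide selloff | price drop] ≈ 0.299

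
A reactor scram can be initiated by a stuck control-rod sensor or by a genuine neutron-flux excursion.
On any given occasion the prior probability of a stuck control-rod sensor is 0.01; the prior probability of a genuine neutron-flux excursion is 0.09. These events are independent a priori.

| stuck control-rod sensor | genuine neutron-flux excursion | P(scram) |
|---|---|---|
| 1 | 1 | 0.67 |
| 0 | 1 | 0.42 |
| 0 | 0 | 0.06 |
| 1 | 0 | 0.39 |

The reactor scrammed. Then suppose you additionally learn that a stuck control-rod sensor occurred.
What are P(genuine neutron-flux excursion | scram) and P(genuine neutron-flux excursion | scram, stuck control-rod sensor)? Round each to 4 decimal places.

P(genuine neutron-flux excursion | scram) ≈ 0.3976; P(genuine neutron-flux excursion | scram, stuck control-rod sensor) ≈ 0.1452

P(scram) = 0.06×0.99×0.91 + 0.42×0.99×0.09 + 0.39×0.01×0.91 + 0.67×0.01×0.09 = 0.054054 + 0.037422 + 0.003549 + 0.000603 = 0.095628
Restricting to configurations with genuine neutron-flux excursion present: 0.037422 + 0.000603 = 0.038025.
P(genuine neutron-flux excursion | scram) = 0.038025 / 0.095628 ≈ 0.3976

With the extra evidence:
Numerator (weight on configurations with genuine neutron-flux excursion): 0.67×0.09 = 0.060300
Normalizer over all consistent configurations: 0.39×0.91 + 0.67×0.09 = 0.415200
P(genuine neutron-flux excursion | scram, stuck control-rod sensor) = 0.060300/0.415200 ≈ 0.1452
The drop from 0.3976 to 0.1452 is the explaining-away (discounting) effect.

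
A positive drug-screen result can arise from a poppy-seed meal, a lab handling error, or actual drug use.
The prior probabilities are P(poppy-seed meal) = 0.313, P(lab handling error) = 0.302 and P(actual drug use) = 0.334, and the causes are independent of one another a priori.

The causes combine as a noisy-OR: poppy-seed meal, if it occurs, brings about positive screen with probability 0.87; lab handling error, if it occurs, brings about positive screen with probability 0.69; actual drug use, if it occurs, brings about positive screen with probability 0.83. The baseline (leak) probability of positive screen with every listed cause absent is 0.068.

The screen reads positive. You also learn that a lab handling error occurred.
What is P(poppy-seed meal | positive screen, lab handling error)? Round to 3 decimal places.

P(poppy-seed meal | positive screen, lab handling error) ≈ 0.359

Under noisy-OR, P(positive screen | causes) = 1 − (1−0.068)·∏(1−qᵢ) over the active causes.
Weight on poppy-seed meal=true, given the evidence: 0.200628 + 0.103874 = 0.304502
Denominator P(positive screen | lab handling error): 0.71108×0.687×0.666 + 0.950884×0.687×0.334 + 0.96244×0.313×0.666 + 0.993615×0.313×0.334 = 0.848039
Posterior = 0.304502 / 0.848039 ≈ 0.359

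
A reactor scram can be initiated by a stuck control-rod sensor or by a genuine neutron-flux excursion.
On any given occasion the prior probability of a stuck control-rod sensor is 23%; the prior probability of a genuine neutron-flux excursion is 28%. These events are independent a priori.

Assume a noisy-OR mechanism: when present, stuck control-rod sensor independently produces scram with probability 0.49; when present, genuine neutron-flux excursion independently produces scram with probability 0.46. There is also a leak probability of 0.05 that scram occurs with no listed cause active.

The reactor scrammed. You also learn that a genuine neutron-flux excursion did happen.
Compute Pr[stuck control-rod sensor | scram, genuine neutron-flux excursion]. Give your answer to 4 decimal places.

Under noisy-OR, P(scram | causes) = 1 − (1−0.05)·∏(1−qᵢ) over the active causes.
P(scram | genuine neutron-flux excursion) = 0.487·0.77 + 0.73837·0.23 = 0.374990 + 0.169825 = 0.544815
Of this, 0.169825 comes from 0.73837·0.23 (the stuck control-rod sensor=true cases).
P(stuck control-rod sensor | scram, genuine neutron-flux excursion) = 0.169825 / 0.544815 ≈ 0.3117

Pr[stuck control-rod sensor | scram, genuine neutron-flux excursion] ≈ 0.3117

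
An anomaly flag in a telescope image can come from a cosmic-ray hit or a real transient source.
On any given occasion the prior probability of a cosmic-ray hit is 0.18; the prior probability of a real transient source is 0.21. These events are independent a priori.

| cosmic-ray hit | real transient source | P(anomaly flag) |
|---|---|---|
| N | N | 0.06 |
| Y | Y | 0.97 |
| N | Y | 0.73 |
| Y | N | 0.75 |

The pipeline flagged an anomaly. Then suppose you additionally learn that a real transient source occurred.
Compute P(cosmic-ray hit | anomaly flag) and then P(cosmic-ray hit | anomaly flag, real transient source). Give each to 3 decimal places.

P(cosmic-ray hit | anomaly flag) ≈ 0.465; P(cosmic-ray hit | anomaly flag, real transient source) ≈ 0.226

Enumerate the 4 (cosmic-ray hit, real transient source) configurations and weight by the priors:
  P(anomaly flag) = 0.06*0.82*0.79 + 0.73*0.82*0.21 + 0.75*0.18*0.79 + 0.97*0.18*0.21
        = 0.038868 + 0.125706 + 0.106650 + 0.036666 = 0.307890
Keeping only the cosmic-ray hit-present terms gives 0.143316, so
  P(cosmic-ray hit | anomaly flag) = 0.143316 / 0.307890 ≈ 0.465

With the extra evidence:
Weight on cosmic-ray hit=true, given the evidence: 0.97·0.18 = 0.174600
The normalizing constant is 0.73·0.82 + 0.97·0.18 = 0.773200
Posterior = 0.174600 / 0.773200 ≈ 0.226
The drop from 0.465 to 0.226 is the explaining-away (discounting) effect.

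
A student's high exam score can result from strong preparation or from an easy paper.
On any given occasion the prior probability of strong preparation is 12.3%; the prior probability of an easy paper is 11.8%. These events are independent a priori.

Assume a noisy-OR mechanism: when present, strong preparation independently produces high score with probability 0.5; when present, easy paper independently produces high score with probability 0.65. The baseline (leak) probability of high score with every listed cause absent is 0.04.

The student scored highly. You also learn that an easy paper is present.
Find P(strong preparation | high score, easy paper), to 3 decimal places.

Under noisy-OR, P(high score | causes) = 1 − (1−0.04)·∏(1−qᵢ) over the active causes.
Weight on strong preparation=true, given the evidence: 0.832×0.123 = 0.102336
Normalizer over all consistent configurations: 0.664×0.877 + 0.832×0.123 = 0.684664
Posterior = 0.102336 / 0.684664 ≈ 0.149

P(strong preparation | high score, easy paper) ≈ 0.149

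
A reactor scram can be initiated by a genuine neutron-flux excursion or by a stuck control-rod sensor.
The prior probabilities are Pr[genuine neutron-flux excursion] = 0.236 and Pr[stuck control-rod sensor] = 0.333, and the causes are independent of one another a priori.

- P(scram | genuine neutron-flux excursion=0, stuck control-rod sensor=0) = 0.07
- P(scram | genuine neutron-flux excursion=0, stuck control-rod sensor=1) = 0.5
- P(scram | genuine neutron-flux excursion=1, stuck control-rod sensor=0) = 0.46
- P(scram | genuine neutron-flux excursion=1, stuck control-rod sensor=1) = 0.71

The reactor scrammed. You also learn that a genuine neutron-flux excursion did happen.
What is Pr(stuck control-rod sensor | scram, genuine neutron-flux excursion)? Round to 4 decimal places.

P(scram | genuine neutron-flux excursion) = 0.46*0.667 + 0.71*0.333 = 0.306820 + 0.236430 = 0.543250
The stuck control-rod sensor-present share is 0.71*0.333 = 0.236430.
So P(stuck control-rod sensor | scram, genuine neutron-flux excursion) = 0.236430/0.543250 ≈ 0.4352.

Pr(stuck control-rod sensor | scram, genuine neutron-flux excursion) ≈ 0.4352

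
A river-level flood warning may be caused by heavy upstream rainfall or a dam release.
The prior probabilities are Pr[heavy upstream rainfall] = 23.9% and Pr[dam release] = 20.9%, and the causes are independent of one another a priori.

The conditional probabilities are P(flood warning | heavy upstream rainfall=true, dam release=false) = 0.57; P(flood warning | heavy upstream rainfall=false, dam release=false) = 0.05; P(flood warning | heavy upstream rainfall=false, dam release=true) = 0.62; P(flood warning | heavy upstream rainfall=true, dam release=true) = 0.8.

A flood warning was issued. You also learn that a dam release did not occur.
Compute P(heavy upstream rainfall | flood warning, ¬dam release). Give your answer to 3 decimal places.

P(flood warning | ¬dam release) = 0.05·0.761 + 0.57·0.239 = 0.038050 + 0.136230 = 0.174280
Of this, 0.136230 comes from 0.57·0.239 (the heavy upstream rainfall=true cases).
Hence the posterior is 0.136230/0.174280 ≈ 0.782.

P(heavy upstream rainfall | flood warning, ¬dam release) ≈ 0.782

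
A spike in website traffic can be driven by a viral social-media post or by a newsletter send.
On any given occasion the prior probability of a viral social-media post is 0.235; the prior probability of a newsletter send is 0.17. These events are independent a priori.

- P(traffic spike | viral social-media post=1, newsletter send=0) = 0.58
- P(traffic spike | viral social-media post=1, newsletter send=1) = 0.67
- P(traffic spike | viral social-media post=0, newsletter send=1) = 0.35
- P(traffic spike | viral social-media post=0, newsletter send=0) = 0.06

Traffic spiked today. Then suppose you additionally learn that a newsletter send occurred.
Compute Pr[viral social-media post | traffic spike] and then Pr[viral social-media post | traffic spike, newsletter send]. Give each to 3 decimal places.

Pr[viral social-media post | traffic spike] ≈ 0.626; Pr[viral social-media post | traffic spike, newsletter send] ≈ 0.370

For the numerator, keep only viral social-media post=true terms: 0.113129 + 0.026767 = 0.139896
The normalizing constant is 0.06*0.765*0.83 + 0.35*0.765*0.17 + 0.58*0.235*0.83 + 0.67*0.235*0.17 = 0.223511
P(viral social-media post | traffic spike) = 0.139896/0.223511 ≈ 0.626

With the extra evidence:
Weight on viral social-media post=true, given the evidence: 0.67·0.235 = 0.157450
Normalizer over all consistent configurations: 0.35·0.765 + 0.67·0.235 = 0.425200
P(viral social-media post | traffic spike, newsletter send) = 0.157450/0.425200 ≈ 0.370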